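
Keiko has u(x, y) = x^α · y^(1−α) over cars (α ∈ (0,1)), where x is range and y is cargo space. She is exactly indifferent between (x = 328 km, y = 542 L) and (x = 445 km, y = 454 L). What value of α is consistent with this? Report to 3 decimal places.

Set the two utilities equal: 328^α·542^(1−α) = 445^α·454^(1−α).
(328/445)^α = (454/542)^(1−α); take logs: α·ln(328/445) = (1−α)·ln(454/542), i.e. α·-0.305061 = (1−α)·-0.177169.
So α/(1−α) = (-0.177169)/(-0.305061) = 0.580766, and α = 0.580766/1.580766 ≈ 0.367.

α ≈ 0.367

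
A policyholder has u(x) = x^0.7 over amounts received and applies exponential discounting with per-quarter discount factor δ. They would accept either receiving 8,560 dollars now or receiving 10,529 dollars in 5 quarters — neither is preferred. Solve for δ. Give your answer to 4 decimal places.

Indifference means u(8560) = δ^5 · u(10529), so δ^5 = u(8560)/u(10529).
With u(x) = x^0.7: δ^5 = 8560^0.7/10529^0.7 = (8560/10529)^0.7 = 0.86509.
Taking the 5th root: δ = 0.86509^(1/5) ≈ 0.9714.

δ ≈ 0.9714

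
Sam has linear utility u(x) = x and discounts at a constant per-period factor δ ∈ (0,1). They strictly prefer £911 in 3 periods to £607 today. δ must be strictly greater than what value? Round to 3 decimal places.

Comparing present values: 607 < δ^3·911.
Hence δ^3 > 607/911 = 0.66630, and x ↦ x^(1/3) is increasing on (0,∞).
δ > 0.66630^(1/3) = 0.873.

δ > 0.873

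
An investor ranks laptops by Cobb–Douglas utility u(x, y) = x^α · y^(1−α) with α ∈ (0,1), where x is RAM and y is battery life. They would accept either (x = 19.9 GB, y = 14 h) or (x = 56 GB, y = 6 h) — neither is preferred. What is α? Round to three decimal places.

The Cobb–Douglas utilities coincide, so 19.9^α·14^(1−α) = 56^α·6^(1−α).
Rearrange to (19.9/56)^α = (6/14)^(1−α) and take logs: α·-1.034632 = (1−α)·-0.847298.
With A = -1.034632 and B = -0.847298: α·A = (1−α)·B, so α = B/(A+B) = -0.847298/-1.881930 ≈ 0.450.

α ≈ 0.450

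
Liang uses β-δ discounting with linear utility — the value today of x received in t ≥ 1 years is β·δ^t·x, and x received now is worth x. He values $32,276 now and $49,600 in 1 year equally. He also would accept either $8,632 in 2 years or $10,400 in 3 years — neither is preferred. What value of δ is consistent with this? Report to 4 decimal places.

Both payoffs in the second observation are in the future, so β drops out: δ^2·8632 = δ^3·10400 ⇒ δ = 8632/10400 = 0.83000.

δ ≈ 0.8300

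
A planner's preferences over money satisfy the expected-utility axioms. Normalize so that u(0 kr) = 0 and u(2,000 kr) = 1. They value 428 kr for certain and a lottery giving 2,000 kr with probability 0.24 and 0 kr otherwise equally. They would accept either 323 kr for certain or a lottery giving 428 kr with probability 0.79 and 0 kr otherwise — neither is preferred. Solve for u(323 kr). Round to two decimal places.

The first gamble pins u(428 kr): it must equal 0.24·1 + 0.76·0 = 0.24.
The second indifference gives u(323 kr) = 0.79·u(428 kr) + 0.21·u(0 kr) = 0.79·0.24 + 0.21·0.00 = 0.1896.

0.19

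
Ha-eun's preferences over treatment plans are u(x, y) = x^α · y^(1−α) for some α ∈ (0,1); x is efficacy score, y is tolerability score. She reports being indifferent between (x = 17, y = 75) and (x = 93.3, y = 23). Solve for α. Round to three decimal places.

α ≈ 0.410

The Cobb–Douglas utilities coincide, so 17^α·75^(1−α) = 93.3^α·23^(1−α).
(17/93.3)^α = (23/75)^(1−α); take logs: α·ln(17/93.3) = (1−α)·ln(23/75), i.e. α·-1.702607 = (1−α)·-1.181994.
So α/(1−α) = (-1.181994)/(-1.702607) = 0.694226, and α = 0.694226/1.694226 ≈ 0.410.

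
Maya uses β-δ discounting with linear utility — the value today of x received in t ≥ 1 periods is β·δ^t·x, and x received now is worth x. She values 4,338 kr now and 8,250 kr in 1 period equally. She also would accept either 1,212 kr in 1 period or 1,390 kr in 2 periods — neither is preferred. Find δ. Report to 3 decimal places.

From the later pair, β·δ^1·1212 = β·δ^2·1390; dividing through, δ = 1212/1390 = 0.87194.

δ ≈ 0.872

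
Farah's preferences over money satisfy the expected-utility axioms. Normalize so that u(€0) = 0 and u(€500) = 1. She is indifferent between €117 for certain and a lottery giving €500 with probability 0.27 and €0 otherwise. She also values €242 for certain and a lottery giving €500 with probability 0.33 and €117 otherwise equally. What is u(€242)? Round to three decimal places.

0.511

First, u(€117) = 0.27·u(€500) + 0.73·u(€0) = 0.27.
The second indifference gives u(€242) = 0.33·u(€500) + 0.67·u(€117) = 0.33·1.00 + 0.67·0.27 = 0.5109.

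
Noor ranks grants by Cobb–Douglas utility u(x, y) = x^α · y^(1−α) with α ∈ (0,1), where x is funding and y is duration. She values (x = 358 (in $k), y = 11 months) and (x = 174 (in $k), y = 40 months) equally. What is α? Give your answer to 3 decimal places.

α ≈ 0.641

The Cobb–Douglas utilities coincide, so 358^α·11^(1−α) = 174^α·40^(1−α).
Rearrange to (358/174)^α = (40/11)^(1−α) and take logs: α·0.721478 = (1−α)·1.290984.
With A = 0.721478 and B = 1.290984: α·A = (1−α)·B, so α = B/(A+B) = 1.290984/2.012462 ≈ 0.641.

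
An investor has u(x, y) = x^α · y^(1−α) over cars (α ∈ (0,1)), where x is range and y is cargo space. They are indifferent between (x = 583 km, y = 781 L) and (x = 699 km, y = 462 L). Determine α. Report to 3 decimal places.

The Cobb–Douglas utilities coincide, so 583^α·781^(1−α) = 699^α·462^(1−α).
Rearrange to (583/699)^α = (462/781)^(1−α) and take logs: α·-0.181464 = (1−α)·-0.525010.
Thus α·(-0.706474) = -0.525010, so α = -0.525010/-0.706474 ≈ 0.743.

α ≈ 0.743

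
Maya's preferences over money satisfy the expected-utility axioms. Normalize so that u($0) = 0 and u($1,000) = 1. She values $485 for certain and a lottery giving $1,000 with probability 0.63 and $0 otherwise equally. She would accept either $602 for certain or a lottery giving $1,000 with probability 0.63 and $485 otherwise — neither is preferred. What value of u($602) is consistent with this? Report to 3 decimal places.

The first gamble pins u($485): it must equal 0.63·1 + 0.37·0 = 0.63.
Then u($602) = 0.63·u($1,000) + 0.37·u($485) = 0.63·1.00 + 0.37·0.63 = 0.8631.

0.863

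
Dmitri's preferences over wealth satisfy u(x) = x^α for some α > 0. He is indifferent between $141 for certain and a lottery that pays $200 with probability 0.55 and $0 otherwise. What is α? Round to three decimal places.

α ≈ 1.710

The lottery's expected utility is 0.55·u(200) + 0.45·u(0) = 0.55·200^α (since u(0) = 0 for α > 0).
Setting u(141) equal to that: 141^α = 0.55·200^α ⇒ (141/200)^α = 0.55.
α = ln(0.55) / ln(141/200) = -0.597837/-0.349557 ≈ 1.710.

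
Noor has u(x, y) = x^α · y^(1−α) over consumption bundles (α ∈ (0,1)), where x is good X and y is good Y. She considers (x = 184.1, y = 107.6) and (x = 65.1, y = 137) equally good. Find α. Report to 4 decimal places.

α ≈ 0.1886

Set the two utilities equal: 184.1^α·107.6^(1−α) = 65.1^α·137^(1−α).
(184.1/65.1)^α = (137/107.6)^(1−α); take logs: α·ln(184.1/65.1) = (1−α)·ln(137/107.6), i.e. α·1.0395545 = (1−α)·0.2415603.
So α/(1−α) = (0.2415603)/(1.0395545) = 0.2323691, and α = 0.2323691/1.2323691 ≈ 0.1886.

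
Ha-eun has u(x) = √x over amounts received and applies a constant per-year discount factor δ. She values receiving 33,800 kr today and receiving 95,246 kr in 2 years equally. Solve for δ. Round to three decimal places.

δ ≈ 0.772

Equating discounted utilities: u(33800) = δ^2·u(95246) ⇒ δ^2 = u(33800)/u(95246).
Since u(x) = √x, δ^2 = √(33800/95246) = 0.59571.
So δ = 0.59571^(1/2) ≈ 0.772.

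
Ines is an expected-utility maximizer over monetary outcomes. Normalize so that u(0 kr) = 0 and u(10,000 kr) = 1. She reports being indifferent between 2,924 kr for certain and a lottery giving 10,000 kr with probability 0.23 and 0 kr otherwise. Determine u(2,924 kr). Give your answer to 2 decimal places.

0.23

u(2,924 kr) equals the lottery's expected utility: 0.23·1 + 0.77·0 = 0.23.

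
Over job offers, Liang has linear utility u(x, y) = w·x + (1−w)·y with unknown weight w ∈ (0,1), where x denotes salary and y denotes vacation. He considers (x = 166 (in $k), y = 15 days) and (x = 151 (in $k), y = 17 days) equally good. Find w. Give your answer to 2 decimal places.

Equating utilities: w·166 + (1−w)·15 = w·151 + (1−w)·17.
w·(166−151) = (1−w)·(17−15), i.e. w·15 = (1−w)·2.
So w/(1−w) = 2/15 = 0.1333, giving w = 2/(15+2) = 0.12.

w = 0.12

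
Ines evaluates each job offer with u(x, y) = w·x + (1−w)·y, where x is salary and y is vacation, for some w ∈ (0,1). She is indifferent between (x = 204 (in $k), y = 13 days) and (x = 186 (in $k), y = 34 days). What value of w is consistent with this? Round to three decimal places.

w = 0.538

Indifference: w·204 + (1−w)·13 = w·186 + (1−w)·34.
Collecting terms: w·18 = (1−w)·21.
The marginal rate of substitution is 21/18, so w = 21/(18+21) = 0.538.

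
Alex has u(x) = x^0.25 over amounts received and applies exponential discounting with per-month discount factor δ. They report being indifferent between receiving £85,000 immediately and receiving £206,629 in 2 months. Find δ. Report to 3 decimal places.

Indifference means u(85000) = δ^2 · u(206629), so δ^2 = u(85000)/u(206629).
With u(x) = x^0.25: δ^2 = 85000^0.25/206629^0.25 = (85000/206629)^0.25 = 0.80086.
So δ = 0.80086^(1/2) ≈ 0.895.

δ ≈ 0.895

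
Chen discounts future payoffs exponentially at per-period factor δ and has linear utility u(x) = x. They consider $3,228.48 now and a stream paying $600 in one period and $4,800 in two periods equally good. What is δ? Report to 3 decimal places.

The stream is worth 600δ + 4800δ² today, so 600δ + 4800δ² = 3228.48.
So 4800δ² + 600δ − 3228.48 = 0.
δ = (−600 + √(600² + 4·4800·3228.48)) / (2·4800) = (−600 + √62346816.00) / 9600 ≈ 0.760.

δ ≈ 0.760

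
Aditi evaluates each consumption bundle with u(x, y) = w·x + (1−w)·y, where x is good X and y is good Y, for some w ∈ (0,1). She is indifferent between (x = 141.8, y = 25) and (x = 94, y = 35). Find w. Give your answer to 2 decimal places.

w = 0.17

Equating utilities: w·141.8 + (1−w)·25 = w·94 + (1−w)·35.
Rearranging, 47.8·w − 10·(1−w) = 0.
The marginal rate of substitution is 10/47.8, so w = 10/(47.8+10) = 0.17.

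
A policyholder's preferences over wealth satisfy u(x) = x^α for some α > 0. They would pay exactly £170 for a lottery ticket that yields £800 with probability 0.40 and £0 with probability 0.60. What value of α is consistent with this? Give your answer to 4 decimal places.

α ≈ 0.5916

EU(lottery) = 0.40·800^α + 0.60·0 = 0.40·800^α.
Indifference: 170^α = 0.40·800^α, so (170/800)^α = 0.40.
α = ln(0.40) / ln(170/800) = -0.9162907/-1.5488133 ≈ 0.5916.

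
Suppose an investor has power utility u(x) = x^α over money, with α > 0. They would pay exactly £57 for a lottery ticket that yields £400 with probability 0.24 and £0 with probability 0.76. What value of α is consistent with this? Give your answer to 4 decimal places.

The lottery's expected utility is 0.24·u(400) + 0.76·u(0) = 0.24·400^α (since u(0) = 0 for α > 0).
Equating: 57^α = 0.24·400^α, i.e. 0.1425^α = 0.24.
α = ln(0.24) / ln(57/400) = -1.4271164/-1.9484133 ≈ 0.7325.

α ≈ 0.7325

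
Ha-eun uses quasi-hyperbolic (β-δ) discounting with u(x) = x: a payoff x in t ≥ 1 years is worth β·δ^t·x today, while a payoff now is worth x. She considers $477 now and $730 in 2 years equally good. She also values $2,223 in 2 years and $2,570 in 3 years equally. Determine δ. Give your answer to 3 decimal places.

δ ≈ 0.865

Both payoffs in the second observation are in the future, so β drops out: δ^2·2223 = δ^3·2570 ⇒ δ = 2223/2570 = 0.86498.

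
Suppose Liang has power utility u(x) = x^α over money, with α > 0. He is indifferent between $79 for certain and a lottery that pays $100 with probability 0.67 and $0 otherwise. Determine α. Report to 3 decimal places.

α ≈ 1.699

The lottery's expected utility is 0.67·u(100) + 0.33·u(0) = 0.67·100^α (since u(0) = 0 for α > 0).
Setting u(79) equal to that: 79^α = 0.67·100^α ⇒ (79/100)^α = 0.67.
Take logs: α = ln 0.67 / ln(79/100) ≈ 1.69894.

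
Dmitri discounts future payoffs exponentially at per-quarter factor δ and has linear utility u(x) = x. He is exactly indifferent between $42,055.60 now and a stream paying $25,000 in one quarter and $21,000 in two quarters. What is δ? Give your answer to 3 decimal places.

δ ≈ 0.940

Present value of the stream is 25000·δ + 21000·δ². Indifference gives 25000δ + 21000δ² = 42055.60.
That is, 21000δ² + 25000δ − 42055.60 = 0, a quadratic in δ.
The positive root is δ = [−25000 + √(25000² + 4·21000·42055.60)] / (2·21000) = (−25000 + 64480.000)/42000 ≈ 0.940.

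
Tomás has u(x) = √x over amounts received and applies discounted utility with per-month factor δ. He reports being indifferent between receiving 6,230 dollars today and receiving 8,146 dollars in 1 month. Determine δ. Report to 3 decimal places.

Indifference means u(6230) = δ · u(8146), so δ = u(6230)/u(8146).
Since u(x) = √x, δ = √(6230/8146) = 0.87452.

δ ≈ 0.875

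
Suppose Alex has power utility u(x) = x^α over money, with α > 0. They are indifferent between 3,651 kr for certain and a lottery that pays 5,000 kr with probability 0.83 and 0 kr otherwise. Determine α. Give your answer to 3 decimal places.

α ≈ 0.593

Since u(0) = 0, the lottery's EU is 0.83·5000^α.
Indifference: 3651^α = 0.83·5000^α, so (3651/5000)^α = 0.83.
α = ln(0.83) / ln(3651/5000) = -0.186330/-0.314437 ≈ 0.593.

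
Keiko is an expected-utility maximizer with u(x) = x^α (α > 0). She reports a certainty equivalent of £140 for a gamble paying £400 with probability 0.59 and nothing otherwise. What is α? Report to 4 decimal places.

The lottery's expected utility is 0.59·u(400) + 0.41·u(0) = 0.59·400^α (since u(0) = 0 for α > 0).
Indifference: 140^α = 0.59·400^α, so (140/400)^α = 0.59.
α = ln(0.59) / ln(140/400) = -0.5276327/-1.0498221 ≈ 0.5026.

α ≈ 0.5026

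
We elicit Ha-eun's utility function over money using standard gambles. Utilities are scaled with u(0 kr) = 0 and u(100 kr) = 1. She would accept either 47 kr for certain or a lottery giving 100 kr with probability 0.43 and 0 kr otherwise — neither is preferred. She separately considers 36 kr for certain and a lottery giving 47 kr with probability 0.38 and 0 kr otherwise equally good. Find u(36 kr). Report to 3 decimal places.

The first gamble pins u(47 kr): it must equal 0.43·1 + 0.57·0 = 0.43.
Chaining: u(36 kr) = 0.38·0.43 + 0.62·0.00 = 0.1634.

0.163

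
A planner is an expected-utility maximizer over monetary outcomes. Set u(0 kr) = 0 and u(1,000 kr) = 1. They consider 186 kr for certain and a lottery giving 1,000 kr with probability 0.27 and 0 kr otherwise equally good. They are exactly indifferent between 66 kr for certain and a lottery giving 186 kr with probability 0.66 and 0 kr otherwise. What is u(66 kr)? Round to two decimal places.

0.18

From the first indifference, u(186 kr) = 0.27·u(1,000 kr) + 0.73·u(0 kr) = 0.27·1 + 0.73·0 = 0.27.
The second indifference gives u(66 kr) = 0.66·u(186 kr) + 0.34·u(0 kr) = 0.66·0.27 + 0.34·0.00 = 0.1782.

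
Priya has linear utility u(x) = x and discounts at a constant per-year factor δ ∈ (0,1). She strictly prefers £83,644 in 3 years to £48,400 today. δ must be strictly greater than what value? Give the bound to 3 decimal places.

δ > 0.833

The preference means 48400 < δ^3·83644.
Dividing by 83644: δ^3 > 0.57864. Both sides are positive, so the cube root keeps the direction.
δ > (48400/83644)^(1/3) ≈ 0.833.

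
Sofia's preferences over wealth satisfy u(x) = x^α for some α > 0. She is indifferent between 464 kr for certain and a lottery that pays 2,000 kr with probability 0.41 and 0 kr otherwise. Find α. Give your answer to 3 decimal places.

α ≈ 0.610

EU(lottery) = 0.41·2000^α + 0.59·0 = 0.41·2000^α.
Setting u(464) equal to that: 464^α = 0.41·2000^α ⇒ (464/2000)^α = 0.41.
Take logs: α = ln 0.41 / ln(464/2000) ≈ 0.61026.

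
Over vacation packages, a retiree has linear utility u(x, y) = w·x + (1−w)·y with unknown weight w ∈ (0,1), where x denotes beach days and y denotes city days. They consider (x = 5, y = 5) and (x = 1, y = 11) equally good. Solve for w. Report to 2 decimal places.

w = 0.60

Indifference: w·5 + (1−w)·5 = w·1 + (1−w)·11.
Collecting terms: w·4 = (1−w)·6.
Hence w = 6/(4+6) = 6/10 = 0.60.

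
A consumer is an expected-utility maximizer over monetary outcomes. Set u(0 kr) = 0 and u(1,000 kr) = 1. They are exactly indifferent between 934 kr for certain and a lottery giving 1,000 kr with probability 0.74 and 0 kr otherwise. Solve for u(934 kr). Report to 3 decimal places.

0.740

By the standard-gamble method, u(934 kr) is just the indifference probability on the best outcome: 0.74.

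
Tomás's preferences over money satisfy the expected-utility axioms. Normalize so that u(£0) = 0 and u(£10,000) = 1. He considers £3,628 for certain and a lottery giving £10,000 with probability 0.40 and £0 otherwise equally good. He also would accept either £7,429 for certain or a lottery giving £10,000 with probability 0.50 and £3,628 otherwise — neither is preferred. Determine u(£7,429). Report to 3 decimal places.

From the first indifference, u(£3,628) = 0.40·u(£10,000) + 0.60·u(£0) = 0.40·1 + 0.60·0 = 0.40.
Chaining: u(£7,429) = 0.50·1.00 + 0.50·0.40 = 0.7000.

0.700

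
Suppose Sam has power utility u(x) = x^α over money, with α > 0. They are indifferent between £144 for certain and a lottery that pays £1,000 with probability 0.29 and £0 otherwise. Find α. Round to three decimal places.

α ≈ 0.639

Since u(0) = 0, the lottery's EU is 0.29·1000^α.
Setting u(144) equal to that: 144^α = 0.29·1000^α ⇒ (144/1000)^α = 0.29.
Take logs: α = ln 0.29 / ln(144/1000) ≈ 0.63876.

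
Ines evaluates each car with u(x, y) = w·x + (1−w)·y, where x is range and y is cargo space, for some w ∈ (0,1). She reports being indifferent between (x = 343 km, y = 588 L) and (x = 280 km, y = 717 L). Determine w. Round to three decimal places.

w = 0.672

u(343,588) = u(280,717) means w·343 + (1−w)·588 = w·280 + (1−w)·717.
w·(343−280) = (1−w)·(717−588), i.e. w·63 = (1−w)·129.
The marginal rate of substitution is 129/63, so w = 129/(63+129) = 0.672.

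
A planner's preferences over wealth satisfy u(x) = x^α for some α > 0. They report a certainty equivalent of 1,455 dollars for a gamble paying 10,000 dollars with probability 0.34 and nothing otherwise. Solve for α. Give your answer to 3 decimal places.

The lottery's expected utility is 0.34·u(10000) + 0.66·u(0) = 0.34·10000^α (since u(0) = 0 for α > 0).
Setting u(1455) equal to that: 1455^α = 0.34·10000^α ⇒ (1455/10000)^α = 0.34.
Taking logs: α·ln(1455/10000) = ln(0.34), so α = -1.078810 / -1.927579 ≈ 0.560.

α ≈ 0.560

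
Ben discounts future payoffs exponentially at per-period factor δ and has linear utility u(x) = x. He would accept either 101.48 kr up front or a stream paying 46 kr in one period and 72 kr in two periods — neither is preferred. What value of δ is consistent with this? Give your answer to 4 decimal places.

δ ≈ 0.9100

Present value of the stream is 46·δ + 72·δ². Indifference gives 46δ + 72δ² = 101.48.
That is, 72δ² + 46δ − 101.48 = 0, a quadratic in δ.
By the quadratic formula (taking the positive root), δ = (−46 + √31342.24) / 144 ≈ 0.9100.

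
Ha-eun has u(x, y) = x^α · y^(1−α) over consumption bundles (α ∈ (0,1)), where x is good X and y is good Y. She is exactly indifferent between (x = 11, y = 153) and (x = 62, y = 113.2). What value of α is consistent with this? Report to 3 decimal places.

The Cobb–Douglas utilities coincide, so 11^α·153^(1−α) = 62^α·113.2^(1−α).
Rearrange to (11/62)^α = (113.2/153)^(1−α) and take logs: α·-1.729239 = (1−α)·-0.301282.
So α/(1−α) = (-0.301282)/(-1.729239) = 0.174228, and α = 0.174228/1.174228 ≈ 0.148.

α ≈ 0.148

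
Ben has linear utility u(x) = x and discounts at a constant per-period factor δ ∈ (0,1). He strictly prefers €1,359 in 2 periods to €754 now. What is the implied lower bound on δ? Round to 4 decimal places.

Comparing present values: 754 < δ^2·1359.
Hence δ^2 > 754/1359 = 0.55482, and x ↦ x^(1/2) is increasing on (0,∞).
δ > 0.55482^(1/2) = 0.7449.

δ > 0.7449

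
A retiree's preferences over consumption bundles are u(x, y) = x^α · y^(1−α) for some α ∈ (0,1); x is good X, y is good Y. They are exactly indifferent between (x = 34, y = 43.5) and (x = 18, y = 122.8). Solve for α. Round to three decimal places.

Set the two utilities equal: 34^α·43.5^(1−α) = 18^α·122.8^(1−α).
Rearrange to (34/18)^α = (122.8/43.5)^(1−α) and take logs: α·0.635989 = (1−α)·1.037796.
So α/(1−α) = (1.037796)/(0.635989) = 1.631783, and α = 1.631783/2.631783 ≈ 0.620.

α ≈ 0.620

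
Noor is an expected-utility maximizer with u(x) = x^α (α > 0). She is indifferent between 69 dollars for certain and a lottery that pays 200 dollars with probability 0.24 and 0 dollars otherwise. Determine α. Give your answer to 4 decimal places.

α ≈ 1.3410

The lottery's expected utility is 0.24·u(200) + 0.76·u(0) = 0.24·200^α (since u(0) = 0 for α > 0).
Indifference: 69^α = 0.24·200^α, so (69/200)^α = 0.24.
Taking logs: α·ln(69/200) = ln(0.24), so α = -1.4271164 / -1.0642109 ≈ 1.3410.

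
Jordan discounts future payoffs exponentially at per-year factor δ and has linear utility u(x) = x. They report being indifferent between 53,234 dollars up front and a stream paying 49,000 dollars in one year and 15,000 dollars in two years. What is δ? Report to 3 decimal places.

Equating present values: 53234 = 49000δ + 15000δ².
Rearranged: 15000δ² + 49000δ − 53234 = 0.
The positive root is δ = [−49000 + √(49000² + 4·15000·53234)] / (2·15000) = (−49000 + 74800.000)/30000 ≈ 0.860.

δ ≈ 0.860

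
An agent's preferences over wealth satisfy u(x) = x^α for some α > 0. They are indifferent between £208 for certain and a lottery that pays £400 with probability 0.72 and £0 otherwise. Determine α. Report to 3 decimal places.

α ≈ 0.502

EU(lottery) = 0.72·400^α + 0.28·0 = 0.72·400^α.
Equating: 208^α = 0.72·400^α, i.e. 0.5200^α = 0.72.
Take logs: α = ln 0.72 / ln(208/400) ≈ 0.50236.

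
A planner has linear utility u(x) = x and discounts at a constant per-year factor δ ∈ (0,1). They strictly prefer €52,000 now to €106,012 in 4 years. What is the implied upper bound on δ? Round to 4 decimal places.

δ < 0.8369

Under u(x) = x this choice says 52000 > δ^4·106012.
Dividing by 106012: δ^4 < 0.49051. Both sides are positive, so the 4th root keeps the direction.
δ < 0.49051^(1/4) = 0.8369.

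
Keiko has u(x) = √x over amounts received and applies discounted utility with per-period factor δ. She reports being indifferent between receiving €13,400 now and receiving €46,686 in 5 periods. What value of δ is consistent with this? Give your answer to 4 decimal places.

δ ≈ 0.8827

Equating discounted utilities: u(13400) = δ^5·u(46686) ⇒ δ^5 = u(13400)/u(46686).
Since u(x) = √x, δ^5 = √(13400/46686) = 0.53575.
Hence δ = (0.53575)^(1/5) = 0.882657.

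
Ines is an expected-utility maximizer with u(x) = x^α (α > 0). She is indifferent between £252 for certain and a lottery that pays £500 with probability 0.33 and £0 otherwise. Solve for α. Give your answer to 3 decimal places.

α ≈ 1.618

The lottery's expected utility is 0.33·u(500) + 0.67·u(0) = 0.33·500^α (since u(0) = 0 for α > 0).
Equating: 252^α = 0.33·500^α, i.e. 0.5040^α = 0.33.
α = ln(0.33) / ln(252/500) = -1.108663/-0.685179 ≈ 1.618.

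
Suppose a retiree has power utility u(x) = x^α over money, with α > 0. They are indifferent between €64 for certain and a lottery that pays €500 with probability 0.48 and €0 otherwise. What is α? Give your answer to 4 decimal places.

EU(lottery) = 0.48·500^α + 0.52·0 = 0.48·500^α.
Equating: 64^α = 0.48·500^α, i.e. 0.1280^α = 0.48.
α = ln(0.48) / ln(64/500) = -0.7339692/-2.0557250 ≈ 0.3570.

α ≈ 0.3570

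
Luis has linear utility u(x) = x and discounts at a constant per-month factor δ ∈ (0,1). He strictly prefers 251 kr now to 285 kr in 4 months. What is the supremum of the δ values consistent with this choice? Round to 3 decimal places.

Under u(x) = x this choice says 251 > δ^4·285.
Dividing by 285: δ^4 < 0.88070. Both sides are positive, so the 4th root keeps the direction.
δ < (251/285)^(1/4) ≈ 0.969.

δ < 0.969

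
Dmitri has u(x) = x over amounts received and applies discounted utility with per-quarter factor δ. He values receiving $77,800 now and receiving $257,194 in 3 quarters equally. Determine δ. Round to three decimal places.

δ ≈ 0.671

The payoff in 3 quarters is discounted by δ^3, so u(77800) = δ^3·u(257194) and δ^3 = u(77800)/u(257194).
With u(x) = x: δ^3 = 77800/257194 = 0.30250.
Taking the cube root: δ = 0.30250^(1/3) ≈ 0.671.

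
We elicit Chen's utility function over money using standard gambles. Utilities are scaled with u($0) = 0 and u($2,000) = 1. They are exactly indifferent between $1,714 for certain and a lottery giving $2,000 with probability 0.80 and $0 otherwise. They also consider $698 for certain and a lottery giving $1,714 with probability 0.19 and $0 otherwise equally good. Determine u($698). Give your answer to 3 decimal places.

0.152

The first gamble pins u($1,714): it must equal 0.80·1 + 0.20·0 = 0.80.
The second indifference gives u($698) = 0.19·u($1,714) + 0.81·u($0) = 0.19·0.80 + 0.81·0.00 = 0.1520.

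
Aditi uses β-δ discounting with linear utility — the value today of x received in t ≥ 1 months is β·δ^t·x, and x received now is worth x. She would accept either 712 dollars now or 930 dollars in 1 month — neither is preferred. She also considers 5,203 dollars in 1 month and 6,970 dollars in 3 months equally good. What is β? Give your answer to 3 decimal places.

From the later pair, β·δ^1·5203 = β·δ^3·6970; dividing through, δ^2 = 5203/6970 = 0.74648, so δ = 0.86399.
Substituting δ into 712 = β·δ·930: β = 712/(803.514) ≈ 0.886.

β ≈ 0.886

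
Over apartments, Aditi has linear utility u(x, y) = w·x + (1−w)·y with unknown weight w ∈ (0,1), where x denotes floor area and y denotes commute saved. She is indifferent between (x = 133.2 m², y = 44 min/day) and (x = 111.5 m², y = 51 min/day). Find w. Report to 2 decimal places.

w = 0.24

Equating utilities: w·133.2 + (1−w)·44 = w·111.5 + (1−w)·51.
Rearranging, 21.7·w − 7·(1−w) = 0.
Hence w = 7/(21.7+7) = 7/28.7 = 0.24.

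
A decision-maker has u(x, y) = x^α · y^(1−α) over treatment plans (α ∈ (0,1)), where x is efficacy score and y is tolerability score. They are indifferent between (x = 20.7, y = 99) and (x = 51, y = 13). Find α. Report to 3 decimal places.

The Cobb–Douglas utilities coincide, so 20.7^α·99^(1−α) = 51^α·13^(1−α).
Taking logs: α·ln 20.7 + (1−α)·ln 99 = α·ln 51 + (1−α)·ln 13, i.e. α·-0.901692 = (1−α)·-2.030170.
With A = -0.901692 and B = -2.030170: α·A = (1−α)·B, so α = B/(A+B) = -2.030170/-2.931862 ≈ 0.692.

α ≈ 0.692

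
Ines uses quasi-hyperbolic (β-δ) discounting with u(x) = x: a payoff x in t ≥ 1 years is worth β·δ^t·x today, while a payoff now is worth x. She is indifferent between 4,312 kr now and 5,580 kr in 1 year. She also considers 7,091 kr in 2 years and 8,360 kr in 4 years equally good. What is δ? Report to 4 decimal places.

δ ≈ 0.9210

Both payoffs in the second observation are in the future, so β drops out: δ^2·7091 = δ^4·8360 ⇒ δ^2 = 7091/8360 = 0.84821, so δ = 0.92098.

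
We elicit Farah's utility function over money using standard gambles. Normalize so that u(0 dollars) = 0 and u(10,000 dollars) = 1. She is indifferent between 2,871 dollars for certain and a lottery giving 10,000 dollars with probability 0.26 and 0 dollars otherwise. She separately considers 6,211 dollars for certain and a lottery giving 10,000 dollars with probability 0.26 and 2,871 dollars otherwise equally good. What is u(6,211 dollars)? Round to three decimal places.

From the first indifference, u(2,871 dollars) = 0.26·u(10,000 dollars) + 0.74·u(0 dollars) = 0.26·1 + 0.74·0 = 0.26.
The second indifference gives u(6,211 dollars) = 0.26·u(10,000 dollars) + 0.74·u(2,871 dollars) = 0.26·1.00 + 0.74·0.26 = 0.4524.

0.452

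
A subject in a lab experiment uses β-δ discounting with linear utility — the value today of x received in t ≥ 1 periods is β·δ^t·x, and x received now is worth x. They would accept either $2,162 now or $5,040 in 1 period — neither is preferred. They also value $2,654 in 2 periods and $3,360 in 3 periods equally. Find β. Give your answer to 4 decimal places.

The second indifference involves only future payoffs, so β cancels: β·δ^2·2654 = β·δ^3·3360, giving δ = 2654/3360 = 0.78988.
The first indifference: 2162 = β·δ·5040, so β = 2162/(δ·5040) = 2162/(0.78988·5040) ≈ 0.5431.

β ≈ 0.5431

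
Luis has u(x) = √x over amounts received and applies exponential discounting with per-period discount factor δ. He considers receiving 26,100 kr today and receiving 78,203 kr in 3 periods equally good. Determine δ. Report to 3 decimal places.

Equating discounted utilities: u(26100) = δ^3·u(78203) ⇒ δ^3 = u(26100)/u(78203).
Since u(x) = √x, δ^3 = √(26100/78203) = 0.57771.
Taking the cube root: δ = 0.57771^(1/3) ≈ 0.833.

δ ≈ 0.833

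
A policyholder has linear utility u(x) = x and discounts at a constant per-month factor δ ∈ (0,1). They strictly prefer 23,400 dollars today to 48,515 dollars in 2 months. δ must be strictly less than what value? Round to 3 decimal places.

δ < 0.694

Under u(x) = x this choice says 23400 > δ^2·48515.
Hence δ^2 < 23400/48515 = 0.48233, and x ↦ x^(1/2) is increasing on (0,∞).
δ < (23400/48515)^(1/2) ≈ 0.694.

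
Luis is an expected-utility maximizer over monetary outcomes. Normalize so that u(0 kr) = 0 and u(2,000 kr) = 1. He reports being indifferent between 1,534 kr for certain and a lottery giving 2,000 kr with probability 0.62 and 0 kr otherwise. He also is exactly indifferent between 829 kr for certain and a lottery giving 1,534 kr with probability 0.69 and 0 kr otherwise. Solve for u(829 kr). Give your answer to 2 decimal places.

The first gamble pins u(1,534 kr): it must equal 0.62·1 + 0.38·0 = 0.62.
Chaining: u(829 kr) = 0.69·0.62 + 0.31·0.00 = 0.4278.

0.43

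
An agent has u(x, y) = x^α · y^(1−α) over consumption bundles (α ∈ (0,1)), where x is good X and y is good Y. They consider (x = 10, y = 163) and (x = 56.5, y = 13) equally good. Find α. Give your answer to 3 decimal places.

α ≈ 0.594

The Cobb–Douglas utilities coincide, so 10^α·163^(1−α) = 56.5^α·13^(1−α).
Taking logs: α·ln 10 + (1−α)·ln 163 = α·ln 56.5 + (1−α)·ln 13, i.e. α·-1.731656 = (1−α)·-2.528801.
With A = -1.731656 and B = -2.528801: α·A = (1−α)·B, so α = B/(A+B) = -2.528801/-4.260457 ≈ 0.594.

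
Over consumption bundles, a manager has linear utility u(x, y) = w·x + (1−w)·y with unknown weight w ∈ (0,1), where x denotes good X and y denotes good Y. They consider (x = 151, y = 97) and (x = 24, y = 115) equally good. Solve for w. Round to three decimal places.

w = 0.124

Equating utilities: w·151 + (1−w)·97 = w·24 + (1−w)·115.
Collecting terms: w·127 = (1−w)·18.
Hence w = 18/(127+18) = 18/145 = 0.124.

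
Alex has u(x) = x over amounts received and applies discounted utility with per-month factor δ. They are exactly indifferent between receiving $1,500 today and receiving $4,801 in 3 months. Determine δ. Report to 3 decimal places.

δ ≈ 0.679

Equating discounted utilities: u(1500) = δ^3·u(4801) ⇒ δ^3 = u(1500)/u(4801).
With u(x) = x: δ^3 = 1500/4801 = 0.31243.
So δ = 0.31243^(1/3) ≈ 0.679.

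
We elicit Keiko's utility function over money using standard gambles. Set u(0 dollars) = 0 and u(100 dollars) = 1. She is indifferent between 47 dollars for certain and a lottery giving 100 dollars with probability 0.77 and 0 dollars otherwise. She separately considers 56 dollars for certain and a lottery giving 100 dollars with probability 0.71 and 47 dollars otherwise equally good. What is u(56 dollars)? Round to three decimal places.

0.933

First, u(47 dollars) = 0.77·u(100 dollars) + 0.23·u(0 dollars) = 0.77.
Chaining: u(56 dollars) = 0.71·1.00 + 0.29·0.77 = 0.9333.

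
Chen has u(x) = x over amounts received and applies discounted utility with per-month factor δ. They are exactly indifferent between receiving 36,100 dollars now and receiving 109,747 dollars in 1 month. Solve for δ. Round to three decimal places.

δ ≈ 0.329

The payoff in 1 month is discounted by δ, so u(36100) = δ·u(109747) and δ = u(36100)/u(109747).
With u(x) = x: δ = 36100/109747 = 0.32894.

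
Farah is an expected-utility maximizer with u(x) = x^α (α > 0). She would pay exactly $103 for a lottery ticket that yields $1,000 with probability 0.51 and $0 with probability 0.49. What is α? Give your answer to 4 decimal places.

α ≈ 0.2962

EU(lottery) = 0.51·1000^α + 0.49·0 = 0.51·1000^α.
Equating: 103^α = 0.51·1000^α, i.e. 0.1030^α = 0.51.
Take logs: α = ln 0.51 / ln(103/1000) ≈ 0.296233.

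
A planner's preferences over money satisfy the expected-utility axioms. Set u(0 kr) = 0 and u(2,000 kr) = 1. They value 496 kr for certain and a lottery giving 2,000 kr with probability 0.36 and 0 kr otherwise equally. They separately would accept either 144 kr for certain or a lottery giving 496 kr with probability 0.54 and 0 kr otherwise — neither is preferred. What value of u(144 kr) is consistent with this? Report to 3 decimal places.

0.194

From the first indifference, u(496 kr) = 0.36·u(2,000 kr) + 0.64·u(0 kr) = 0.36·1 + 0.64·0 = 0.36.
Then u(144 kr) = 0.54·u(496 kr) + 0.46·u(0 kr) = 0.54·0.36 + 0.46·0.00 = 0.1944.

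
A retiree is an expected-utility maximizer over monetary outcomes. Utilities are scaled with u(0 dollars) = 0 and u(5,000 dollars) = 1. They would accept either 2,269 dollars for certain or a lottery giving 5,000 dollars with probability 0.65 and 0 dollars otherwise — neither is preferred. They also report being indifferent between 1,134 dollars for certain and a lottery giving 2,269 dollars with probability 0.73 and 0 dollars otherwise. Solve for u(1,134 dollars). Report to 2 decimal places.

The first gamble pins u(2,269 dollars): it must equal 0.65·1 + 0.35·0 = 0.65.
Then u(1,134 dollars) = 0.73·u(2,269 dollars) + 0.27·u(0 dollars) = 0.73·0.65 + 0.27·0.00 = 0.4745.

0.47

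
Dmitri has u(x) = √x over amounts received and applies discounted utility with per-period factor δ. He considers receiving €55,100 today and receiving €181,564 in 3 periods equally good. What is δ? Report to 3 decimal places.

The payoff in 3 periods is discounted by δ^3, so u(55100) = δ^3·u(181564) and δ^3 = u(55100)/u(181564).
Since u(x) = √x, δ^3 = √(55100/181564) = 0.55088.
Hence δ = (0.55088)^(1/3) = 0.81976.

δ ≈ 0.820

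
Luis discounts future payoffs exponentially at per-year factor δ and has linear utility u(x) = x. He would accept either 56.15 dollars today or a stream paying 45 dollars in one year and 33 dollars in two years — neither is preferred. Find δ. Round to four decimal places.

The stream is worth 45δ + 33δ² today, so 45δ + 33δ² = 56.15.
Rearranged: 33δ² + 45δ − 56.15 = 0.
The positive root is δ = [−45 + √(45² + 4·33·56.15)] / (2·33) = (−45 + 97.143)/66 ≈ 0.7900.

δ ≈ 0.7900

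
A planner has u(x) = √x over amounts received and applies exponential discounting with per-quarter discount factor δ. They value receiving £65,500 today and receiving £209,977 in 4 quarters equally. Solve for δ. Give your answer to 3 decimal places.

δ ≈ 0.864

The payoff in 4 quarters is discounted by δ^4, so u(65500) = δ^4·u(209977) and δ^4 = u(65500)/u(209977).
Since u(x) = √x, δ^4 = √(65500/209977) = 0.55851.
So δ = 0.55851^(1/4) ≈ 0.864.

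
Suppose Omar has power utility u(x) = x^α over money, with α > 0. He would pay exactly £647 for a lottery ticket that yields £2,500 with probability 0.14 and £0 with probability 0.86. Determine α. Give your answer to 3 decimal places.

α ≈ 1.455

The lottery's expected utility is 0.14·u(2500) + 0.86·u(0) = 0.14·2500^α (since u(0) = 0 for α > 0).
Equating: 647^α = 0.14·2500^α, i.e. 0.2588^α = 0.14.
Take logs: α = ln 0.14 / ln(647/2500) ≈ 1.45455.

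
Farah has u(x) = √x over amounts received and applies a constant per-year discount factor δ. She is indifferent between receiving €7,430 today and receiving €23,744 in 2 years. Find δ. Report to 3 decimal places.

Indifference means u(7430) = δ^2 · u(23744), so δ^2 = u(7430)/u(23744).
Since u(x) = √x, δ^2 = √(7430/23744) = 0.55939.
Hence δ = (0.55939)^(1/2) = 0.74793.

δ ≈ 0.748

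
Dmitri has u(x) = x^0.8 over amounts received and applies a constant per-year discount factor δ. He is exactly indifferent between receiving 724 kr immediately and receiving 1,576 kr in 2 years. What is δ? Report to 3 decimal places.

Indifference means u(724) = δ^2 · u(1576), so δ^2 = u(724)/u(1576).
With u(x) = x^0.8: δ^2 = 724^0.8/1576^0.8 = (724/1576)^0.8 = 0.53672.
Hence δ = (0.53672)^(1/2) = 0.73261.

δ ≈ 0.733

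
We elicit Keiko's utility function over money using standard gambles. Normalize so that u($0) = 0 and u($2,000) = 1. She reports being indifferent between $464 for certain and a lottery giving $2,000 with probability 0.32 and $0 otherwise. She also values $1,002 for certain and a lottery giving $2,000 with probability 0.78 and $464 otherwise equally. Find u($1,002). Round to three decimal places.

First, u($464) = 0.32·u($2,000) + 0.68·u($0) = 0.32.
Chaining: u($1,002) = 0.78·1.00 + 0.22·0.32 = 0.8504.

0.850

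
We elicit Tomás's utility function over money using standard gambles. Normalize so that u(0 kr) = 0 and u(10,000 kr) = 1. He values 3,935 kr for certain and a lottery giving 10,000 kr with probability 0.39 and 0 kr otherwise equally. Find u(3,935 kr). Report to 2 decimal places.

u(3,935 kr) equals the lottery's expected utility: 0.39·1 + 0.61·0 = 0.39.

0.39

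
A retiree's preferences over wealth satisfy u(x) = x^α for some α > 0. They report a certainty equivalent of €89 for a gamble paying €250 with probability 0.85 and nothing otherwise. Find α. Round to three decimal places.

Since u(0) = 0, the lottery's EU is 0.85·250^α.
Indifference: 89^α = 0.85·250^α, so (89/250)^α = 0.85.
Take logs: α = ln 0.85 / ln(89/250) ≈ 0.15735.

α ≈ 0.157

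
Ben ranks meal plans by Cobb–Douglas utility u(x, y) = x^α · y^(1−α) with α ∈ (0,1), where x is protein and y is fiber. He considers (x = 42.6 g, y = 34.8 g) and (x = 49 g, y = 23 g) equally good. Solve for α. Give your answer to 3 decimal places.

The Cobb–Douglas utilities coincide, so 42.6^α·34.8^(1−α) = 49^α·23^(1−α).
(42.6/49)^α = (23/34.8)^(1−α); take logs: α·ln(42.6/49) = (1−α)·ln(23/34.8), i.e. α·-0.139966 = (1−α)·-0.414123.
Thus α·(-0.554089) = -0.414123, so α = -0.414123/-0.554089 ≈ 0.747.

α ≈ 0.747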